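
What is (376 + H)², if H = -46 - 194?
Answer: 18496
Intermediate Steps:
H = -240
(376 + H)² = (376 - 240)² = 136² = 18496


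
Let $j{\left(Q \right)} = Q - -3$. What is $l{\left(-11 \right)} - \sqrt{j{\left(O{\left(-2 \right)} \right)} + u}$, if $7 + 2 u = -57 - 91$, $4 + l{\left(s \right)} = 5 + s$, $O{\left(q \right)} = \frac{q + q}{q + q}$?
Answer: $-10 - \frac{7 i \sqrt{6}}{2} \approx -10.0 - 8.5732 i$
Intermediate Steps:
$O{\left(q \right)} = 1$ ($O{\left(q \right)} = \frac{2 q}{2 q} = 2 q \frac{1}{2 q} = 1$)
$l{\left(s \right)} = 1 + s$ ($l{\left(s \right)} = -4 + \left(5 + s\right) = 1 + s$)
$j{\left(Q \right)} = 3 + Q$ ($j{\left(Q \right)} = Q + 3 = 3 + Q$)
$u = - \frac{155}{2}$ ($u = - \frac{7}{2} + \frac{-57 - 91}{2} = - \frac{7}{2} + \frac{1}{2} \left(-148\right) = - \frac{7}{2} - 74 = - \frac{155}{2} \approx -77.5$)
$l{\left(-11 \right)} - \sqrt{j{\left(O{\left(-2 \right)} \right)} + u} = \left(1 - 11\right) - \sqrt{\left(3 + 1\right) - \frac{155}{2}} = -10 - \sqrt{4 - \frac{155}{2}} = -10 - \sqrt{- \frac{147}{2}} = -10 - \frac{7 i \sqrt{6}}{2}$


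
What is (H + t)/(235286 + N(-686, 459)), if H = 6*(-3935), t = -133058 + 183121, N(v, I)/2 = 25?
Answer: 26453/235336 ≈ 0.11241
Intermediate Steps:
N(v, I) = 50 (N(v, I) = 2*25 = 50)
t = 50063
H = -23610
(H + t)/(235286 + N(-686, 459)) = (-23610 + 50063)/(235286 + 50) = 26453/235336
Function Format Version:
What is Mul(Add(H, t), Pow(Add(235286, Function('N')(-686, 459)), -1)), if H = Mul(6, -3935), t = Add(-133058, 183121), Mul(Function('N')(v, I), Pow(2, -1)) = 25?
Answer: Rational(26453, 235336) ≈ 0.11241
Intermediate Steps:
Function('N')(v, I) = 50 (Function('N')(v, I) = Mul(2, 25) = 50)
t = 50063
H = -23610
Mul(Add(H, t), Pow(Add(235286, Function('N')(-686, 459)), -1)) = Mul(Add(-23610, 50063), Pow(Add(235286, 50), -1)) = Mul(26453, Pow(235336, -1)) = Mul(26453, Rational(1, 235336)) = Rational(26453, 235336)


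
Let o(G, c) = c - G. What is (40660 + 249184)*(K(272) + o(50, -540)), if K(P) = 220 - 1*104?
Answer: -137386056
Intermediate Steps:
K(P) = 116 (K(P) = 220 - 104 = 116)
(40660 + 249184)*(K(272) + o(50, -540)) = (40660 + 249184)*(116 + (-540 - 1*50)) = 289844*(116 + (-540 - 50)) = 289844*(116 - 590) = 289844*(-474) = -137386056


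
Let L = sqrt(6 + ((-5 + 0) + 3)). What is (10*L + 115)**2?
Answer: 18225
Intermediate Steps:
L = 2 (L = sqrt(6 + (-5 + 3)) = sqrt(6 - 2) = sqrt(4) = 2)
(10*L + 115)**2 = (10*2 + 115)**2 = (20 + 115)**2 = 135**2 = 18225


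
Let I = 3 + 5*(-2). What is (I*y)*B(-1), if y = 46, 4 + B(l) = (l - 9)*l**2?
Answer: 4508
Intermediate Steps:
B(l) = -4 + l**2*(-9 + l) (B(l) = -4 + (l - 9)*l**2 = -4 + (-9 + l)*l**2 = -4 + l**2*(-9 + l))
I = -7 (I = 3 - 10 = -7)
(I*y)*B(-1) = (-7*46)*(-4 + (-1)**3 - 9*(-1)**2) = -322*(-4 - 1 - 9*1) = -322*(-4 - 1 - 9) = -322*(-14) = 4508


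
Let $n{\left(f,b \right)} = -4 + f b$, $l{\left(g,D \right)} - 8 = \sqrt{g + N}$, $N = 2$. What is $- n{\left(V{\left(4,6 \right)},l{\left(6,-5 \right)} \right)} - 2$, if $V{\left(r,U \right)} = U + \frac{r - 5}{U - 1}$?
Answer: $- \frac{222}{5} - \frac{58 \sqrt{2}}{5} \approx -60.805$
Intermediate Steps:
$V{\left(r,U \right)} = U + \frac{-5 + r}{-1 + U}$
$l{\left(g,D \right)} = 8 + \sqrt{2 + g}$ ($l{\left(g,D \right)} = 8 + \sqrt{g + 2} = 8 + \sqrt{2 + g}$)
$n{\left(f,b \right)} = -4 + b f$
$- n{\left(V{\left(4,6 \right)},l{\left(6,-5 \right)} \right)} - 2 = - (-4 + \left(8 + \sqrt{2 + 6}\right) \frac{-5 + 4 + 6^{2} - 6}{-1 + 6}) - 2 = - (-4 + \left(8 + \sqrt{8}\right) \frac{-5 + 4 + 36 - 6}{5}) - 2 = - (-4 + \left(8 + 2 \sqrt{2}\right) \frac{1}{5} \cdot 29) - 2 = - (-4 + \left(8 + 2 \sqrt{2}\right) \frac{29}{5}) - 2 = - (-4 + \left(\frac{232}{5} + \frac{58 \sqrt{2}}{5}\right)) - 2 = - (\frac{212}{5} + \frac{58 \sqrt{2}}{5}) - 2 = \left(- \frac{212}{5} - \frac{58 \sqrt{2}}{5}\right) - 2 = - \frac{222}{5} - \frac{58 \sqrt{2}}{5}$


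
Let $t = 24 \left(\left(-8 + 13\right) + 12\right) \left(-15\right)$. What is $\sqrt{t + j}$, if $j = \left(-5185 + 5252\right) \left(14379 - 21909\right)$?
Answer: $i \sqrt{510630} \approx 714.58 i$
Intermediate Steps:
$j = -504510$ ($j = 67 \left(-7530\right) = -504510$)
$t = -6120$ ($t = 24 \left(5 + 12\right) \left(-15\right) = 24 \cdot 17 \left(-15\right) = 408 \left(-15\right) = -6120$)
$\sqrt{t + j} = \sqrt{-6120 - 504510} = \sqrt{-510630} = i \sqrt{510630}$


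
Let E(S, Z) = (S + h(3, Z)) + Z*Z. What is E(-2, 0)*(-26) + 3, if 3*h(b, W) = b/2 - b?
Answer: 68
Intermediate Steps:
h(b, W) = -b/6 (h(b, W) = (b/2 - b)/3 = (-b/2)/3 = -b/6)
E(S, Z) = -½ + S + Z² (E(S, Z) = (S - ⅙*3) + Z*Z = (S - ½) + Z² = (-½ + S) + Z² = -½ + S + Z²)
E(-2, 0)*(-26) + 3 = (-½ - 2 + 0²)*(-26) + 3 = (-½ - 2 + 0)*(-26) + 3 = -5/2*(-26) + 3 = 65 + 3 = 68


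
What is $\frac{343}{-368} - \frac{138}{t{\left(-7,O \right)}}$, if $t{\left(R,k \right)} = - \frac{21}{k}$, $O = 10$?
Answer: $\frac{166879}{2576} \approx 64.782$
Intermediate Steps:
$\frac{343}{-368} - \frac{138}{t{\left(-7,O \right)}} = \frac{343}{-368} - \frac{138}{\left(-21\right) \frac{1}{10}} = 343 \left(- \frac{1}{368}\right) - \frac{138}{\left(-21\right) \frac{1}{10}} = - \frac{343}{368} - \frac{138}{- \frac{21}{10}} = - \frac{343}{368} - - \frac{460}{7} = - \frac{343}{368} + \frac{460}{7} = \frac{166879}{2576}$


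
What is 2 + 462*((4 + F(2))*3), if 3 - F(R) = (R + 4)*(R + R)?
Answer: -23560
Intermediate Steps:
F(R) = 3 - 2*R*(4 + R) (F(R) = 3 - (R + 4)*(R + R) = 3 - (4 + R)*2*R = 3 - 2*R*(4 + R))
2 + 462*((4 + F(2))*3) = 2 + 462*((4 + (3 - 8*2 - 2*2²))*3) = 2 + 462*((4 + (3 - 16 - 2*4))*3) = 2 + 462*((4 + (3 - 16 - 8))*3) = 2 + 462*((4 - 21)*3) = 2 + 462*(-17*3) = 2 + 462*(-51) = 2 - 23562 = -23560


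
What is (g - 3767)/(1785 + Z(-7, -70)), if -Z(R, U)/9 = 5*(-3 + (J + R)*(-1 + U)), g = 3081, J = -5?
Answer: 343/18210 ≈ 0.018836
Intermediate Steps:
Z(R, U) = 135 - 45*(-1 + U)*(-5 + R) (Z(R, U) = -45*(-3 + (-5 + R)*(-1 + U)) = -45*(-3 + (-1 + U)*(-5 + R)) = -9*(-15 + 5*(-1 + U)*(-5 + R)) = 135 - 45*(-1 + U)*(-5 + R))
(g - 3767)/(1785 + Z(-7, -70)) = (3081 - 3767)/(1785 + (-90 + 45*(-7) + 225*(-70) - 45*(-7)*(-70))) = -686/(1785 + (-90 - 315 - 15750 - 22050)) = -686/(1785 - 38205) = -686/(-36420) = -686*(-1/36420) = 343/18210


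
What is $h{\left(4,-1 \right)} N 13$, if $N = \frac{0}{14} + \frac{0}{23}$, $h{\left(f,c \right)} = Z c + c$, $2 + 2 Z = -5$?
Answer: $0$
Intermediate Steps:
$Z = - \frac{7}{2}$ ($Z = -1 + \frac{1}{2} \left(-5\right) = -1 - \frac{5}{2} = - \frac{7}{2} \approx -3.5$)
$h{\left(f,c \right)} = - \frac{5 c}{2}$ ($h{\left(f,c \right)} = - \frac{7 c}{2} + c = - \frac{5 c}{2}$)
$N = 0$ ($N = 0 \cdot \frac{1}{14} + 0 \cdot \frac{1}{23} = 0 + 0 = 0$)
$h{\left(4,-1 \right)} N 13 = \left(- \frac{5}{2}\right) \left(-1\right) 0 \cdot 13 = \frac{5}{2} \cdot 0 \cdot 13 = 0 \cdot 13 = 0$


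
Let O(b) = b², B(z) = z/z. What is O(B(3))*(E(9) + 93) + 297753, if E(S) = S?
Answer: 297855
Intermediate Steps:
B(z) = 1
O(B(3))*(E(9) + 93) + 297753 = 1²*(9 + 93) + 297753 = 1*102 + 297753 = 102 + 297753 = 297855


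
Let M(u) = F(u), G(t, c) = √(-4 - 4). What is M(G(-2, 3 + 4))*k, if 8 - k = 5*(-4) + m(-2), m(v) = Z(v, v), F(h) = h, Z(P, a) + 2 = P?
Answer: 64*I*√2 ≈ 90.51*I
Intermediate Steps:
Z(P, a) = -2 + P
m(v) = -2 + v
G(t, c) = 2*I*√2 (G(t, c) = √(-8) = 2*I*√2)
M(u) = u
k = 32 (k = 8 - (5*(-4) + (-2 - 2)) = 8 - (-20 - 4) = 8 - 1*(-24) = 8 + 24 = 32)
M(G(-2, 3 + 4))*k = (2*I*√2)*32 = 64*I*√2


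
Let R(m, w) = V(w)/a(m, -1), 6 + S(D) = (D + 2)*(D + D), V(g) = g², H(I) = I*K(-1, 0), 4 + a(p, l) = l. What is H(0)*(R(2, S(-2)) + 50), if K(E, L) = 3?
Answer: 0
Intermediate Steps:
a(p, l) = -4 + l
H(I) = 3*I (H(I) = I*3 = 3*I)
S(D) = -6 + 2*D*(2 + D) (S(D) = -6 + (D + 2)*(D + D) = -6 + (2 + D)*(2*D) = -6 + 2*D*(2 + D))
R(m, w) = -w²/5 (R(m, w) = w²/(-4 - 1) = w²/(-5) = w²*(-⅕) = -w²/5)
H(0)*(R(2, S(-2)) + 50) = (3*0)*(-(-6 + 2*(-2)² + 4*(-2))²/5 + 50) = 0*(-(-6 + 2*4 - 8)²/5 + 50) = 0*(-(-6 + 8 - 8)²/5 + 50) = 0*(-⅕*(-6)² + 50) = 0*(-⅕*36 + 50) = 0*(-36/5 + 50) = 0*(214/5) = 0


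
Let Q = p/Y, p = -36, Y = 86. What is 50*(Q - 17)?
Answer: -37450/43 ≈ -870.93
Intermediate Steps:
Q = -18/43 (Q = -36/86 = -36*1/86 = -18/43 ≈ -0.41860)
50*(Q - 17) = 50*(-18/43 - 17) = 50*(-749/43) = -37450/43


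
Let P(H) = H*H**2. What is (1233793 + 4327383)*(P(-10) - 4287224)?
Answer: -23847568391424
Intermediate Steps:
P(H) = H**3
(1233793 + 4327383)*(P(-10) - 4287224) = (1233793 + 4327383)*((-10)**3 - 4287224) = 5561176*(-1000 - 4287224) = 5561176*(-4288224) = -23847568391424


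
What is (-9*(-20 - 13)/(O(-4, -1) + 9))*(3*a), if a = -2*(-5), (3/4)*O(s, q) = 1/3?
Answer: 16038/17 ≈ 943.41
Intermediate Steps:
O(s, q) = 4/9 (O(s, q) = (4/3)/3 = (4/3)*(⅓) = 4/9)
a = 10
(-9*(-20 - 13)/(O(-4, -1) + 9))*(3*a) = (-9*(-20 - 13)/(4/9 + 9))*(3*10) = -(-297)/85/9*30 = -(-297)*9/85*30 = -9*(-297/85)*30 = (2673/85)*30 = 16038/17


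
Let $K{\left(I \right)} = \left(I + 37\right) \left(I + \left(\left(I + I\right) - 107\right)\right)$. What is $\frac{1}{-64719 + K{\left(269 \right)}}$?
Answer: $\frac{1}{149481} \approx 6.6898 \cdot 10^{-6}$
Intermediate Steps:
$K{\left(I \right)} = \left(-107 + 3 I\right) \left(37 + I\right)$ ($K{\left(I \right)} = \left(37 + I\right) \left(I + \left(2 I - 107\right)\right) = \left(37 + I\right) \left(I + \left(-107 + 2 I\right)\right) = \left(37 + I\right) \left(-107 + 3 I\right) = \left(-107 + 3 I\right) \left(37 + I\right)$)
$\frac{1}{-64719 + K{\left(269 \right)}} = \frac{1}{-64719 + \left(-3959 + 3 \cdot 269^{2} + 4 \cdot 269\right)} = \frac{1}{-64719 + \left(-3959 + 3 \cdot 72361 + 1076\right)} = \frac{1}{-64719 + \left(-3959 + 217083 + 1076\right)} = \frac{1}{-64719 + 214200} = \frac{1}{149481}$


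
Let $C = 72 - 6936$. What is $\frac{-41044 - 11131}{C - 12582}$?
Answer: $\frac{52175}{19446} \approx 2.6831$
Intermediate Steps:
$C = -6864$ ($C = 72 - 6936 = -6864$)
$\frac{-41044 - 11131}{C - 12582} = \frac{-41044 - 11131}{-6864 - 12582} = - \frac{52175}{-19446} = \left(-52175\right) \left(- \frac{1}{19446}\right) = \frac{52175}{19446}$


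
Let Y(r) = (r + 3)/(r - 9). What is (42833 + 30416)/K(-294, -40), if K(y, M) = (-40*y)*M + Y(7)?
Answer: -73249/470405 ≈ -0.15571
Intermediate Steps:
Y(r) = (3 + r)/(-9 + r)
K(y, M) = -5 - 40*M*y (K(y, M) = (-40*y)*M + (3 + 7)/(-9 + 7) = -40*M*y + 10/(-2) = -40*M*y - ½*10 = -40*M*y - 5 = -5 - 40*M*y)
(42833 + 30416)/K(-294, -40) = (42833 + 30416)/(-5 - 40*(-40)*(-294)) = 73249/(-5 - 470400) = 73249/(-470405) = 73249*(-1/470405) = -73249/470405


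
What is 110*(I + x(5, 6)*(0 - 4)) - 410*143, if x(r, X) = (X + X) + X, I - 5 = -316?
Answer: -100760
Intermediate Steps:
I = -311 (I = 5 - 316 = -311)
x(r, X) = 3*X (x(r, X) = 2*X + X = 3*X)
110*(I + x(5, 6)*(0 - 4)) - 410*143 = 110*(-311 + (3*6)*(0 - 4)) - 410*143 = 110*(-311 + 18*(-4)) - 1*58630 = 110*(-311 - 72) - 58630 = 110*(-383) - 58630 = -42130 - 58630 = -100760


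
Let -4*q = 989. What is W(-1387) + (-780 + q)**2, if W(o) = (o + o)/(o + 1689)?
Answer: 2549443839/2416 ≈ 1.0552e+6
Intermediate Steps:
q = -989/4 (q = -1/4*989 = -989/4 ≈ -247.25)
W(o) = 2*o/(1689 + o) (W(o) = (2*o)/(1689 + o) = 2*o/(1689 + o))
W(-1387) + (-780 + q)**2 = 2*(-1387)/(1689 - 1387) + (-780 - 989/4)**2 = 2*(-1387)/302 + (-4109/4)**2 = 2*(-1387)*(1/302) + 16883881/16 = -1387/151 + 16883881/16 = 2549443839/2416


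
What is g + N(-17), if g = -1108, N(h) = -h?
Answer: -1091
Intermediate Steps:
g + N(-17) = -1108 - 1*(-17) = -1108 + 17 = -1091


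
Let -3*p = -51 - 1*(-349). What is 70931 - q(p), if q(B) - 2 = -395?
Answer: 71324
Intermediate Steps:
p = -298/3 (p = -(-51 - 1*(-349))/3 = -(-51 + 349)/3 = -1/3*298 = -298/3 ≈ -99.333)
q(B) = -393 (q(B) = 2 - 395 = -393)
70931 - q(p) = 70931 - 1*(-393) = 70931 + 393 = 71324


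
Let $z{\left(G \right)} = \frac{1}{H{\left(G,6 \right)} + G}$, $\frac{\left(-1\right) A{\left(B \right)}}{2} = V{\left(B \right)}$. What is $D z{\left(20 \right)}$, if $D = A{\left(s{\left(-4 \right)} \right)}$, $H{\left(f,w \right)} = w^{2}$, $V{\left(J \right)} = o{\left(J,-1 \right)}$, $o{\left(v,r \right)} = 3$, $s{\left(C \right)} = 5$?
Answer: $- \frac{3}{28} \approx -0.10714$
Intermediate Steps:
$V{\left(J \right)} = 3$
$A{\left(B \right)} = -6$ ($A{\left(B \right)} = \left(-2\right) 3 = -6$)
$D = -6$
$z{\left(G \right)} = \frac{1}{36 + G}$ ($z{\left(G \right)} = \frac{1}{6^{2} + G} = \frac{1}{36 + G}$)
$D z{\left(20 \right)} = - \frac{6}{36 + 20} = - \frac{6}{56} = \left(-6\right) \frac{1}{56} = - \frac{3}{28}$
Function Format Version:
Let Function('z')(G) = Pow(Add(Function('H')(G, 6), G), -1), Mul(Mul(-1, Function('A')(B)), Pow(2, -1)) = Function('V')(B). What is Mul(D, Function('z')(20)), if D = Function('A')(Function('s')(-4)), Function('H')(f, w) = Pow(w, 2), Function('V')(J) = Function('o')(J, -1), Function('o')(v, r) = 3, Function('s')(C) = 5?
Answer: Rational(-3, 28) ≈ -0.10714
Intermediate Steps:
Function('V')(J) = 3
Function('A')(B) = -6 (Function('A')(B) = Mul(-2, 3) = -6)
D = -6
Function('z')(G) = Pow(Add(36, G), -1) (Function('z')(G) = Pow(Add(Pow(6, 2), G), -1) = Pow(Add(36, G), -1))
Mul(D, Function('z')(20)) = Mul(-6, Pow(Add(36, 20), -1)) = Mul(-6, Pow(56, -1)) = Mul(-6, Rational(1, 56)) = Rational(-3, 28)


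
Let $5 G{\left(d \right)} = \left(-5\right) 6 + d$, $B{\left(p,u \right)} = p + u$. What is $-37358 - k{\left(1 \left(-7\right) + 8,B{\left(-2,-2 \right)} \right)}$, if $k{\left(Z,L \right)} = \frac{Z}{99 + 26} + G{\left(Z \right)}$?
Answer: $- \frac{4669026}{125} \approx -37352.0$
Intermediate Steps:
$G{\left(d \right)} = -6 + \frac{d}{5}$ ($G{\left(d \right)} = \frac{\left(-5\right) 6 + d}{5} = \frac{-30 + d}{5} = -6 + \frac{d}{5}$)
$k{\left(Z,L \right)} = -6 + \frac{26 Z}{125}$ ($k{\left(Z,L \right)} = \frac{Z}{99 + 26} + \left(-6 + \frac{Z}{5}\right) = \frac{Z}{125} + \left(-6 + \frac{Z}{5}\right) = -6 + \frac{26 Z}{125}$)
$-37358 - k{\left(1 \left(-7\right) + 8,B{\left(-2,-2 \right)} \right)} = -37358 - \left(-6 + \frac{26 \left(1 \left(-7\right) + 8\right)}{125}\right) = -37358 - \left(-6 + \frac{26 \left(-7 + 8\right)}{125}\right) = -37358 - \left(-6 + \frac{26}{125} \cdot 1\right) = -37358 - \left(-6 + \frac{26}{125}\right) = -37358 - - \frac{724}{125} = -37358 + \frac{724}{125} = - \frac{4669026}{125}$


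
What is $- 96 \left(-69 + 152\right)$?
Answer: $-7968$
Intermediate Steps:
$- 96 \left(-69 + 152\right) = \left(-96\right) 83 = -7968$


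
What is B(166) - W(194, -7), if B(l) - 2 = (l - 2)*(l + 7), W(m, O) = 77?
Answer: 28297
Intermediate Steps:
B(l) = 2 + (-2 + l)*(7 + l) (B(l) = 2 + (l - 2)*(l + 7) = 2 + (-2 + l)*(7 + l))
B(166) - W(194, -7) = (-12 + 166**2 + 5*166) - 1*77 = (-12 + 27556 + 830) - 77 = 28374 - 77 = 28297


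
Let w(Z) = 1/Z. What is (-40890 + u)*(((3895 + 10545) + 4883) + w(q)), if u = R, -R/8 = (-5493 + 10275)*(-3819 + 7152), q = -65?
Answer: -160199696039172/65 ≈ -2.4646e+12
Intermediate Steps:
R = -127507248 (R = -8*(-5493 + 10275)*(-3819 + 7152) = -38256*3333 = -8*15938406 = -127507248)
u = -127507248
(-40890 + u)*(((3895 + 10545) + 4883) + w(q)) = (-40890 - 127507248)*(((3895 + 10545) + 4883) + 1/(-65)) = -127548138*((14440 + 4883) - 1/65) = -127548138*(19323 - 1/65) = -127548138*1255994/65 = -160199696039172/65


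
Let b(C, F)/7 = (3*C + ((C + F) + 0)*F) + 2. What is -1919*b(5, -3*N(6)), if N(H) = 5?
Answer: -2243311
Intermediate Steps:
b(C, F) = 14 + 21*C + 7*F*(C + F) (b(C, F) = 7*((3*C + ((C + F) + 0)*F) + 2) = 7*((3*C + (C + F)*F) + 2) = 7*((3*C + F*(C + F)) + 2) = 7*(2 + 3*C + F*(C + F)) = 14 + 21*C + 7*F*(C + F))
-1919*b(5, -3*N(6)) = -1919*(14 + 7*(-3*5)**2 + 21*5 + 7*5*(-3*5)) = -1919*(14 + 7*(-15)**2 + 105 + 7*5*(-15)) = -1919*(14 + 7*225 + 105 - 525) = -1919*(14 + 1575 + 105 - 525) = -1919*1169 = -2243311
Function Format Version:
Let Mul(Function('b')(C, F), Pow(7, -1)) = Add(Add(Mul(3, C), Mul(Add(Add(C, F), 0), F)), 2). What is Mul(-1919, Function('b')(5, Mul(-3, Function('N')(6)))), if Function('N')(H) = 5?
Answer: -2243311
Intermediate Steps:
Function('b')(C, F) = Add(14, Mul(21, C), Mul(7, F, Add(C, F))) (Function('b')(C, F) = Mul(7, Add(Add(Mul(3, C), Mul(Add(Add(C, F), 0), F)), 2)) = Mul(7, Add(Add(Mul(3, C), Mul(Add(C, F), F)), 2)) = Mul(7, Add(Add(Mul(3, C), Mul(F, Add(C, F))), 2)) = Mul(7, Add(2, Mul(3, C), Mul(F, Add(C, F)))) = Add(14, Mul(21, C), Mul(7, F, Add(C, F))))
Mul(-1919, Function('b')(5, Mul(-3, Function('N')(6)))) = Mul(-1919, Add(14, Mul(7, Pow(Mul(-3, 5), 2)), Mul(21, 5), Mul(7, 5, Mul(-3, 5)))) = Mul(-1919, Add(14, Mul(7, Pow(-15, 2)), 105, Mul(7, 5, -15))) = Mul(-1919, Add(14, Mul(7, 225), 105, -525)) = Mul(-1919, Add(14, 1575, 105, -525)) = Mul(-1919, 1169) = -2243311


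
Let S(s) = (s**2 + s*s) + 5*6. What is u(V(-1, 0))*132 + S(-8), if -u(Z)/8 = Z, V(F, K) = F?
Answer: 1214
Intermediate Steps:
u(Z) = -8*Z
S(s) = 30 + 2*s**2 (S(s) = (s**2 + s**2) + 30 = 2*s**2 + 30 = 30 + 2*s**2)
u(V(-1, 0))*132 + S(-8) = -8*(-1)*132 + (30 + 2*(-8)**2) = 8*132 + (30 + 2*64) = 1056 + (30 + 128) = 1056 + 158 = 1214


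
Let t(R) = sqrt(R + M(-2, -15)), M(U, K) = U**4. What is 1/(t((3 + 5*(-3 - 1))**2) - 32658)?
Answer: -32658/1066544659 - sqrt(305)/1066544659 ≈ -3.0637e-5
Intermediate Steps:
t(R) = sqrt(16 + R) (t(R) = sqrt(R + (-2)**4) = sqrt(R + 16) = sqrt(16 + R))
1/(t((3 + 5*(-3 - 1))**2) - 32658) = 1/(sqrt(16 + (3 + 5*(-3 - 1))**2) - 32658) = 1/(sqrt(16 + (3 + 5*(-4))**2) - 32658) = 1/(sqrt(16 + (3 - 20)**2) - 32658) = 1/(sqrt(16 + (-17)**2) - 32658) = 1/(sqrt(16 + 289) - 32658) = 1/(sqrt(305) - 32658) = 1/(-32658 + sqrt(305))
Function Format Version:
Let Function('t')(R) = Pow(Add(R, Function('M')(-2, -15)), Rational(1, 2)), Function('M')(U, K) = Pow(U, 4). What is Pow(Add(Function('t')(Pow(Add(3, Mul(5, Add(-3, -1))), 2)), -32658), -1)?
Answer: Add(Rational(-32658, 1066544659), Mul(Rational(-1, 1066544659), Pow(305, Rational(1, 2)))) ≈ -3.0637e-5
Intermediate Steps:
Function('t')(R) = Pow(Add(16, R), Rational(1, 2)) (Function('t')(R) = Pow(Add(R, Pow(-2, 4)), Rational(1, 2)) = Pow(Add(R, 16), Rational(1, 2)) = Pow(Add(16, R), Rational(1, 2)))
Pow(Add(Function('t')(Pow(Add(3, Mul(5, Add(-3, -1))), 2)), -32658), -1) = Pow(Add(Pow(Add(16, Pow(Add(3, Mul(5, Add(-3, -1))), 2)), Rational(1, 2)), -32658), -1) = Pow(Add(Pow(Add(16, Pow(Add(3, Mul(5, -4)), 2)), Rational(1, 2)), -32658), -1) = Pow(Add(Pow(Add(16, Pow(Add(3, -20), 2)), Rational(1, 2)), -32658), -1) = Pow(Add(Pow(Add(16, Pow(-17, 2)), Rational(1, 2)), -32658), -1) = Pow(Add(Pow(Add(16, 289), Rational(1, 2)), -32658), -1) = Pow(Add(Pow(305, Rational(1, 2)), -32658), -1) = Pow(Add(-32658, Pow(305, Rational(1, 2))), -1)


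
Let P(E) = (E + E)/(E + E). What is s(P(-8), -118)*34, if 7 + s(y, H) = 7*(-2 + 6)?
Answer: 714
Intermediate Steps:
P(E) = 1 (P(E) = (2*E)/((2*E)) = (2*E)*(1/(2*E)) = 1)
s(y, H) = 21 (s(y, H) = -7 + 7*(-2 + 6) = -7 + 7*4 = -7 + 28 = 21)
s(P(-8), -118)*34 = 21*34 = 714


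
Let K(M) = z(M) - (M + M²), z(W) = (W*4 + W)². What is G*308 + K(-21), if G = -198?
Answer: -50379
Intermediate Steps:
z(W) = 25*W² (z(W) = (4*W + W)² = (5*W)² = 25*W²)
K(M) = -M + 24*M² (K(M) = 25*M² - (M + M²) = 25*M² + (-M - M²) = -M + 24*M²)
G*308 + K(-21) = -198*308 - 21*(-1 + 24*(-21)) = -60984 - 21*(-1 - 504) = -60984 - 21*(-505) = -60984 + 10605 = -50379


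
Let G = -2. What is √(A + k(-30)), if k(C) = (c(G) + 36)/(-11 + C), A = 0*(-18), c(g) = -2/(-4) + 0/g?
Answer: I*√5986/82 ≈ 0.94353*I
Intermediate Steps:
c(g) = ½ (c(g) = -2*(-¼) + 0 = ½ + 0 = ½)
A = 0
k(C) = 73/(2*(-11 + C)) (k(C) = (½ + 36)/(-11 + C) = 73/(2*(-11 + C)))
√(A + k(-30)) = √(0 + 73/(2*(-11 - 30))) = √(0 + (73/2)/(-41)) = √(0 + (73/2)*(-1/41)) = √(0 - 73/82) = √(-73/82) = I*√5986/82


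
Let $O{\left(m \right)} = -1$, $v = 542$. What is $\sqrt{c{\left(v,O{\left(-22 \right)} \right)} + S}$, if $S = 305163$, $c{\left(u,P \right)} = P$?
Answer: $11 \sqrt{2522} \approx 552.42$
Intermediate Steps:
$\sqrt{c{\left(v,O{\left(-22 \right)} \right)} + S} = \sqrt{-1 + 305163} = \sqrt{305162} = 11 \sqrt{2522}$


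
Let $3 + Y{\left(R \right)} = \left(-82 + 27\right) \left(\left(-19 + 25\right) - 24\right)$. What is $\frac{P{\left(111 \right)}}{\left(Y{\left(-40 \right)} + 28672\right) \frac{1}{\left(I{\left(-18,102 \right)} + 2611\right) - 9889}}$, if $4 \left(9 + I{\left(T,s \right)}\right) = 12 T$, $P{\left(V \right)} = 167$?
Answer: $- \frac{1225947}{29659} \approx -41.335$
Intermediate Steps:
$Y{\left(R \right)} = 987$ ($Y{\left(R \right)} = -3 + \left(-82 + 27\right) \left(\left(-19 + 25\right) - 24\right) = -3 - 55 \left(6 - 24\right) = -3 - -990 = -3 + 990 = 987$)
$I{\left(T,s \right)} = -9 + 3 T$ ($I{\left(T,s \right)} = -9 + \frac{12 T}{4} = -9 + 3 T$)
$\frac{P{\left(111 \right)}}{\left(Y{\left(-40 \right)} + 28672\right) \frac{1}{\left(I{\left(-18,102 \right)} + 2611\right) - 9889}} = \frac{167}{\left(987 + 28672\right) \frac{1}{\left(\left(-9 + 3 \left(-18\right)\right) + 2611\right) - 9889}} = \frac{167}{29659 \frac{1}{\left(\left(-9 - 54\right) + 2611\right) - 9889}} = \frac{167}{29659 \frac{1}{\left(-63 + 2611\right) - 9889}} = \frac{167}{29659 \frac{1}{2548 - 9889}} = \frac{167}{29659 \frac{1}{-7341}} = \frac{167}{29659 \left(- \frac{1}{7341}\right)} = \frac{167}{- \frac{29659}{7341}} = 167 \left(- \frac{7341}{29659}\right) = - \frac{1225947}{29659}$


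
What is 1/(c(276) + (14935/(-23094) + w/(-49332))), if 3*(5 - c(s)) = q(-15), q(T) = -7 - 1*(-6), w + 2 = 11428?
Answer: 47469717/211478263 ≈ 0.22447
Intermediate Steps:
w = 11426 (w = -2 + 11428 = 11426)
q(T) = -1 (q(T) = -7 + 6 = -1)
c(s) = 16/3 (c(s) = 5 - 1/3*(-1) = 5 + 1/3 = 16/3)
1/(c(276) + (14935/(-23094) + w/(-49332))) = 1/(16/3 + (14935/(-23094) + 11426/(-49332))) = 1/(16/3 + (14935*(-1/23094) + 11426*(-1/49332))) = 1/(16/3 + (-14935/23094 - 5713/24666)) = 1/(16/3 - 41693561/47469717) = 1/(211478263/47469717) = 47469717/211478263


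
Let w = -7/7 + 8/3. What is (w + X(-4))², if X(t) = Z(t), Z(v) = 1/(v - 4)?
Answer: 1369/576 ≈ 2.3767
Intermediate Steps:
Z(v) = 1/(-4 + v)
X(t) = 1/(-4 + t)
w = 5/3 (w = -7*⅐ + 8*(⅓) = -1 + 8/3 = 5/3 ≈ 1.6667)
(w + X(-4))² = (5/3 + 1/(-4 - 4))² = (5/3 + 1/(-8))² = (5/3 - ⅛)² = (37/24)² = 1369/576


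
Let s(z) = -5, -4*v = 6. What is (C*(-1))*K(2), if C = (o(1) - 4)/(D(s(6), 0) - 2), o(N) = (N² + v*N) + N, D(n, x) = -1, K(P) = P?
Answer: -7/3 ≈ -2.3333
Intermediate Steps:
v = -3/2 (v = -¼*6 = -3/2 ≈ -1.5000)
o(N) = N² - N/2 (o(N) = (N² - 3*N/2) + N = N² - N/2)
C = 7/6 (C = (1*(-½ + 1) - 4)/(-1 - 2) = (1*(½) - 4)/(-3) = (½ - 4)*(-⅓) = -7/2*(-⅓) = 7/6 ≈ 1.1667)
(C*(-1))*K(2) = ((7/6)*(-1))*2 = -7/6*2 = -7/3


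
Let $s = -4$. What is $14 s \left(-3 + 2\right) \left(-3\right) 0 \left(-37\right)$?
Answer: $0$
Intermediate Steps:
$14 s \left(-3 + 2\right) \left(-3\right) 0 \left(-37\right) = 14 - 4 \left(-3 + 2\right) \left(-3\right) 0 \left(-37\right) = 14 - 4 \left(\left(-1\right) \left(-3\right)\right) 0 \left(-37\right) = 14 \left(-4\right) 3 \cdot 0 \left(-37\right) = 14 \left(\left(-12\right) 0\right) \left(-37\right) = 14 \cdot 0 \left(-37\right) = 0 \left(-37\right) = 0$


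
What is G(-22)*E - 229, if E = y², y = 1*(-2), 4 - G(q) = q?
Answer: -125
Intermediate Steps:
G(q) = 4 - q
y = -2
E = 4 (E = (-2)² = 4)
G(-22)*E - 229 = (4 - 1*(-22))*4 - 229 = (4 + 22)*4 - 229 = 26*4 - 229 = 104 - 229 = -125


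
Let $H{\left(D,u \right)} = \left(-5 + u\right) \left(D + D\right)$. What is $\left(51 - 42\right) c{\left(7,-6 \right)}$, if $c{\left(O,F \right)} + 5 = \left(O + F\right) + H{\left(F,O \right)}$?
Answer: $-252$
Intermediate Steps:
$H{\left(D,u \right)} = 2 D \left(-5 + u\right)$ ($H{\left(D,u \right)} = \left(-5 + u\right) 2 D = 2 D \left(-5 + u\right)$)
$c{\left(O,F \right)} = -5 + F + O + 2 F \left(-5 + O\right)$ ($c{\left(O,F \right)} = -5 + \left(\left(O + F\right) + 2 F \left(-5 + O\right)\right) = -5 + \left(\left(F + O\right) + 2 F \left(-5 + O\right)\right) = -5 + \left(F + O + 2 F \left(-5 + O\right)\right) = -5 + F + O + 2 F \left(-5 + O\right)$)
$\left(51 - 42\right) c{\left(7,-6 \right)} = \left(51 - 42\right) \left(-5 - 6 + 7 + 2 \left(-6\right) \left(-5 + 7\right)\right) = 9 \left(-5 - 6 + 7 + 2 \left(-6\right) 2\right) = 9 \left(-5 - 6 + 7 - 24\right) = 9 \left(-28\right) = -252$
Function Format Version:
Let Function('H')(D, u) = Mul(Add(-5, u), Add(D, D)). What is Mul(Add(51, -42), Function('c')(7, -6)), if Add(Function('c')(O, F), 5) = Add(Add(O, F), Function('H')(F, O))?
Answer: -252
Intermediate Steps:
Function('H')(D, u) = Mul(2, D, Add(-5, u)) (Function('H')(D, u) = Mul(Add(-5, u), Mul(2, D)) = Mul(2, D, Add(-5, u)))
Function('c')(O, F) = Add(-5, F, O, Mul(2, F, Add(-5, O))) (Function('c')(O, F) = Add(-5, Add(Add(O, F), Mul(2, F, Add(-5, O)))) = Add(-5, Add(Add(F, O), Mul(2, F, Add(-5, O)))) = Add(-5, Add(F, O, Mul(2, F, Add(-5, O)))) = Add(-5, F, O, Mul(2, F, Add(-5, O))))
Mul(Add(51, -42), Function('c')(7, -6)) = Mul(Add(51, -42), Add(-5, -6, 7, Mul(2, -6, Add(-5, 7)))) = Mul(9, Add(-5, -6, 7, Mul(2, -6, 2))) = Mul(9, Add(-5, -6, 7, -24)) = Mul(9, -28) = -252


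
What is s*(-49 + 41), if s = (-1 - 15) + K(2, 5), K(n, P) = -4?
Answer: 160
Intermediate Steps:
s = -20 (s = (-1 - 15) - 4 = -16 - 4 = -20)
s*(-49 + 41) = -20*(-49 + 41) = -20*(-8) = 160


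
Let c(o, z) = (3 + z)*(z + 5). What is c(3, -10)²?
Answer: 1225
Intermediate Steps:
c(o, z) = (3 + z)*(5 + z)
c(3, -10)² = (15 + (-10)² + 8*(-10))² = (15 + 100 - 80)² = 35² = 1225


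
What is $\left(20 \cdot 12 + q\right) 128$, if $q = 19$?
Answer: $33152$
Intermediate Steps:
$\left(20 \cdot 12 + q\right) 128 = \left(20 \cdot 12 + 19\right) 128 = \left(240 + 19\right) 128 = 259 \cdot 128 = 33152$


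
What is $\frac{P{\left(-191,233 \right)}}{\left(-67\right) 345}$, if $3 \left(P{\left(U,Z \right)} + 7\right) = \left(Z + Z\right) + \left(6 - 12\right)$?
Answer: $- \frac{439}{69345} \approx -0.0063307$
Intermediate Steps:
$P{\left(U,Z \right)} = -9 + \frac{2 Z}{3}$ ($P{\left(U,Z \right)} = -7 + \frac{\left(Z + Z\right) + \left(6 - 12\right)}{3} = -7 + \frac{2 Z + \left(6 - 12\right)}{3} = -7 + \frac{2 Z - 6}{3} = -7 + \frac{-6 + 2 Z}{3} = -7 + \left(-2 + \frac{2 Z}{3}\right) = -9 + \frac{2 Z}{3}$)
$\frac{P{\left(-191,233 \right)}}{\left(-67\right) 345} = \frac{-9 + \frac{2}{3} \cdot 233}{\left(-67\right) 345} = \frac{-9 + \frac{466}{3}}{-23115} = \frac{439}{3} \left(- \frac{1}{23115}\right) = - \frac{439}{69345}$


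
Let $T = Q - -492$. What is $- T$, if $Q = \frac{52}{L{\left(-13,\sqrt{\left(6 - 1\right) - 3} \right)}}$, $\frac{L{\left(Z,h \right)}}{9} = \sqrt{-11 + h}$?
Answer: $-492 + \frac{52 i}{9 \sqrt{11 - \sqrt{2}}} \approx -492.0 + 1.8662 i$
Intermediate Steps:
$L{\left(Z,h \right)} = 9 \sqrt{-11 + h}$
$Q = \frac{52}{9 \sqrt{-11 + \sqrt{2}}}$ ($Q = \frac{52}{9 \sqrt{-11 + \sqrt{\left(6 - 1\right) - 3}}} = \frac{52}{9 \sqrt{-11 + \sqrt{5 - 3}}} = \frac{52}{9 \sqrt{-11 + \sqrt{2}}} \approx - 1.8662 i$)
$T = 492 - \frac{52 i}{9 \sqrt{11 - \sqrt{2}}}$ ($T = - \frac{52 i}{9 \sqrt{11 - \sqrt{2}}} - -492 = - \frac{52 i}{9 \sqrt{11 - \sqrt{2}}} + 492 = 492 - \frac{52 i}{9 \sqrt{11 - \sqrt{2}}} \approx 492.0 - 1.8662 i$)
$- T = - (492 - \frac{52 i}{9 \sqrt{11 - \sqrt{2}}}) = -492 + \frac{52 i}{9 \sqrt{11 - \sqrt{2}}}$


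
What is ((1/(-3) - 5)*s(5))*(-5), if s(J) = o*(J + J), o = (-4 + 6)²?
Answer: 3200/3 ≈ 1066.7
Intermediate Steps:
o = 4 (o = 2² = 4)
s(J) = 8*J (s(J) = 4*(J + J) = 4*(2*J) = 8*J)
((1/(-3) - 5)*s(5))*(-5) = ((1/(-3) - 5)*(8*5))*(-5) = ((-⅓ - 5)*40)*(-5) = -16/3*40*(-5) = -640/3*(-5) = 3200/3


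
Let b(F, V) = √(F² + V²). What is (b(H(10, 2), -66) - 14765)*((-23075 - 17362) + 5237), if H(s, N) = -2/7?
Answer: 519728000 - 70400*√53362/7 ≈ 5.1740e+8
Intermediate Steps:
H(s, N) = -2/7 (H(s, N) = -2*⅐ = -2/7)
(b(H(10, 2), -66) - 14765)*((-23075 - 17362) + 5237) = (√((-2/7)² + (-66)²) - 14765)*((-23075 - 17362) + 5237) = (√(4/49 + 4356) - 14765)*(-40437 + 5237) = (√(213448/49) - 14765)*(-35200) = (2*√53362/7 - 14765)*(-35200) = (-14765 + 2*√53362/7)*(-35200) = 519728000 - 70400*√53362/7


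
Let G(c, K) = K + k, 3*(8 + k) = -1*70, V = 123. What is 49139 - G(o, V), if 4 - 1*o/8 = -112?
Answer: 147142/3 ≈ 49047.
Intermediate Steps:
o = 928 (o = 32 - 8*(-112) = 32 + 896 = 928)
k = -94/3 (k = -8 + (-1*70)/3 = -8 + (1/3)*(-70) = -8 - 70/3 = -94/3 ≈ -31.333)
G(c, K) = -94/3 + K (G(c, K) = K - 94/3 = -94/3 + K)
49139 - G(o, V) = 49139 - (-94/3 + 123) = 49139 - 1*275/3 = 49139 - 275/3 = 147142/3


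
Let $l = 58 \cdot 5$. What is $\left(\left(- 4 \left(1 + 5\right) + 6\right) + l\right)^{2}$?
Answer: $73984$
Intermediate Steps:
$l = 290$
$\left(\left(- 4 \left(1 + 5\right) + 6\right) + l\right)^{2} = \left(\left(- 4 \left(1 + 5\right) + 6\right) + 290\right)^{2} = \left(\left(\left(-4\right) 6 + 6\right) + 290\right)^{2} = \left(\left(-24 + 6\right) + 290\right)^{2} = \left(-18 + 290\right)^{2} = 272^{2} = 73984$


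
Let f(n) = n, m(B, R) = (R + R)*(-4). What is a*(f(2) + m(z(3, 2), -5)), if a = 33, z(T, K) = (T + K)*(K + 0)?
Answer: 1386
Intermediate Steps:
z(T, K) = K*(K + T) (z(T, K) = (K + T)*K = K*(K + T))
m(B, R) = -8*R (m(B, R) = (2*R)*(-4) = -8*R)
a*(f(2) + m(z(3, 2), -5)) = 33*(2 - 8*(-5)) = 33*(2 + 40) = 33*42 = 1386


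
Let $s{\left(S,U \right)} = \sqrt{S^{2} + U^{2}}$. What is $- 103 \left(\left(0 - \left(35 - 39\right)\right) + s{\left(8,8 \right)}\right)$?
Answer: $-412 - 824 \sqrt{2} \approx -1577.3$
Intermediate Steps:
$- 103 \left(\left(0 - \left(35 - 39\right)\right) + s{\left(8,8 \right)}\right) = - 103 \left(\left(0 - \left(35 - 39\right)\right) + \sqrt{8^{2} + 8^{2}}\right) = - 103 \left(\left(0 - \left(35 - 39\right)\right) + \sqrt{64 + 64}\right) = - 103 \left(\left(0 - -4\right) + \sqrt{128}\right) = - 103 \left(\left(0 + 4\right) + 8 \sqrt{2}\right) = - 103 \left(4 + 8 \sqrt{2}\right) = -412 - 824 \sqrt{2}$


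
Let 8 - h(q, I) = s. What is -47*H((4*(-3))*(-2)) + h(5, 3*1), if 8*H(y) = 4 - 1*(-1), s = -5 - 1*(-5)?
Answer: -171/8 ≈ -21.375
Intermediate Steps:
s = 0 (s = -5 + 5 = 0)
h(q, I) = 8 (h(q, I) = 8 - 1*0 = 8 + 0 = 8)
H(y) = 5/8 (H(y) = (4 - 1*(-1))/8 = (4 + 1)/8 = (⅛)*5 = 5/8)
-47*H((4*(-3))*(-2)) + h(5, 3*1) = -47*5/8 + 8 = -235/8 + 8 = -171/8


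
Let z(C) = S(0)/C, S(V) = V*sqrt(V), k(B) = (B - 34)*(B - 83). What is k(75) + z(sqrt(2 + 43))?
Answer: -328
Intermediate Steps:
k(B) = (-83 + B)*(-34 + B) (k(B) = (-34 + B)*(-83 + B) = (-83 + B)*(-34 + B))
S(V) = V**(3/2)
z(C) = 0 (z(C) = 0**(3/2)/C = 0/C = 0)
k(75) + z(sqrt(2 + 43)) = (2822 + 75**2 - 117*75) + 0 = (2822 + 5625 - 8775) + 0 = -328 + 0 = -328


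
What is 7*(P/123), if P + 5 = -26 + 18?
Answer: -91/123 ≈ -0.73984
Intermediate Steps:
P = -13 (P = -5 + (-26 + 18) = -5 - 8 = -13)
7*(P/123) = 7*(-13/123) = -91/123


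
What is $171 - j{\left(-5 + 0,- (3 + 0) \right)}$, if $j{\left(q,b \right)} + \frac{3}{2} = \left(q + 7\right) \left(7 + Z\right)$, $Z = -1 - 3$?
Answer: $\frac{333}{2} \approx 166.5$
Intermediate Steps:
$Z = -4$
$j{\left(q,b \right)} = \frac{39}{2} + 3 q$ ($j{\left(q,b \right)} = - \frac{3}{2} + \left(q + 7\right) \left(7 - 4\right) = - \frac{3}{2} + \left(7 + q\right) 3 = - \frac{3}{2} + \left(21 + 3 q\right) = \frac{39}{2} + 3 q$)
$171 - j{\left(-5 + 0,- (3 + 0) \right)} = 171 - \left(\frac{39}{2} + 3 \left(-5 + 0\right)\right) = 171 - \left(\frac{39}{2} + 3 \left(-5\right)\right) = 171 - \left(\frac{39}{2} - 15\right) = 171 - \frac{9}{2} = \frac{333}{2}$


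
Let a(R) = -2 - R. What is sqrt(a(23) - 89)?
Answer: I*sqrt(114) ≈ 10.677*I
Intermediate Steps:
sqrt(a(23) - 89) = sqrt((-2 - 1*23) - 89) = sqrt((-2 - 23) - 89) = sqrt(-25 - 89) = sqrt(-114) = I*sqrt(114)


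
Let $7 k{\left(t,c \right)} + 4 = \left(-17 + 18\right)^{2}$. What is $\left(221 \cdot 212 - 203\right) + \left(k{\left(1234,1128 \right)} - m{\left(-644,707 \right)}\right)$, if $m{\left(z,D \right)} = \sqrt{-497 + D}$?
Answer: $\frac{326540}{7} - \sqrt{210} \approx 46634.0$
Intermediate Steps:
$k{\left(t,c \right)} = - \frac{3}{7}$ ($k{\left(t,c \right)} = - \frac{4}{7} + \frac{\left(-17 + 18\right)^{2}}{7} = - \frac{4}{7} + \frac{1^{2}}{7} = - \frac{4}{7} + \frac{1}{7} \cdot 1 = - \frac{4}{7} + \frac{1}{7} = - \frac{3}{7}$)
$\left(221 \cdot 212 - 203\right) + \left(k{\left(1234,1128 \right)} - m{\left(-644,707 \right)}\right) = \left(221 \cdot 212 - 203\right) - \left(\frac{3}{7} + \sqrt{-497 + 707}\right) = \left(46852 - 203\right) - \left(\frac{3}{7} + \sqrt{210}\right) = 46649 - \left(\frac{3}{7} + \sqrt{210}\right) = \frac{326540}{7} - \sqrt{210}$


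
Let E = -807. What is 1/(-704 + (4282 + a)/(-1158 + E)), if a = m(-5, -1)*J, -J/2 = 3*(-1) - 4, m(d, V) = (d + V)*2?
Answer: -1965/1387474 ≈ -0.0014162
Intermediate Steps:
m(d, V) = 2*V + 2*d (m(d, V) = (V + d)*2 = 2*V + 2*d)
J = 14 (J = -2*(3*(-1) - 4) = -2*(-3 - 4) = -2*(-7) = 14)
a = -168 (a = (2*(-1) + 2*(-5))*14 = (-2 - 10)*14 = -12*14 = -168)
1/(-704 + (4282 + a)/(-1158 + E)) = 1/(-704 + (4282 - 168)/(-1158 - 807)) = 1/(-704 + 4114/(-1965)) = 1/(-704 + 4114*(-1/1965)) = 1/(-704 - 4114/1965) = 1/(-1387474/1965) = -1965/1387474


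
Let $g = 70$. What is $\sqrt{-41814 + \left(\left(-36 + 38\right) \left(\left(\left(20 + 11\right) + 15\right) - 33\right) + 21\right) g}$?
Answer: $2 i \sqrt{9631} \approx 196.28 i$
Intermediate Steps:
$\sqrt{-41814 + \left(\left(-36 + 38\right) \left(\left(\left(20 + 11\right) + 15\right) - 33\right) + 21\right) g} = \sqrt{-41814 + \left(\left(-36 + 38\right) \left(\left(\left(20 + 11\right) + 15\right) - 33\right) + 21\right) 70} = \sqrt{-41814 + \left(2 \left(\left(31 + 15\right) - 33\right) + 21\right) 70} = \sqrt{-41814 + \left(2 \left(46 - 33\right) + 21\right) 70} = \sqrt{-41814 + \left(2 \cdot 13 + 21\right) 70} = \sqrt{-41814 + \left(26 + 21\right) 70} = \sqrt{-41814 + 47 \cdot 70} = \sqrt{-41814 + 3290} = \sqrt{-38524} = 2 i \sqrt{9631}$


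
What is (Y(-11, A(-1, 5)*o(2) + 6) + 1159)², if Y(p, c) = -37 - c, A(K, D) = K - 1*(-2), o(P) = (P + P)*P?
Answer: 1227664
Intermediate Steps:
o(P) = 2*P² (o(P) = (2*P)*P = 2*P²)
A(K, D) = 2 + K (A(K, D) = K + 2 = 2 + K)
(Y(-11, A(-1, 5)*o(2) + 6) + 1159)² = ((-37 - ((2 - 1)*(2*2²) + 6)) + 1159)² = ((-37 - (1*(2*4) + 6)) + 1159)² = ((-37 - (1*8 + 6)) + 1159)² = ((-37 - (8 + 6)) + 1159)² = ((-37 - 1*14) + 1159)² = ((-37 - 14) + 1159)² = (-51 + 1159)² = 1108² = 1227664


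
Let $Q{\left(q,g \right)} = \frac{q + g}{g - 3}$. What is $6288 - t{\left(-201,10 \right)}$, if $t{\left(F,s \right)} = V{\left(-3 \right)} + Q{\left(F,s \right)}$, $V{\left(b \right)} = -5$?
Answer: $\frac{44242}{7} \approx 6320.3$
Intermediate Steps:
$Q{\left(q,g \right)} = \frac{g + q}{-3 + g}$
$t{\left(F,s \right)} = -5 + \frac{F + s}{-3 + s}$ ($t{\left(F,s \right)} = -5 + \frac{s + F}{-3 + s} = -5 + \frac{F + s}{-3 + s}$)
$6288 - t{\left(-201,10 \right)} = 6288 - \frac{15 - 201 - 40}{-3 + 10} = 6288 - \frac{15 - 201 - 40}{7} = 6288 - \frac{1}{7} \left(-226\right) = 6288 - - \frac{226}{7} = 6288 + \frac{226}{7} = \frac{44242}{7}$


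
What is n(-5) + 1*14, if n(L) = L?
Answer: 9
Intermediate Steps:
n(-5) + 1*14 = -5 + 1*14 = -5 + 14 = 9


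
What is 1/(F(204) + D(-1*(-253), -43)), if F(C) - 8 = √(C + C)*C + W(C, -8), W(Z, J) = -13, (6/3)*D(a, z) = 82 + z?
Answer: -58/67916471 + 1632*√102/67916471 ≈ 0.00024183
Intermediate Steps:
D(a, z) = 41 + z/2 (D(a, z) = (82 + z)/2 = 41 + z/2)
F(C) = -5 + √2*C^(3/2) (F(C) = 8 + (√(C + C)*C - 13) = 8 + (√(2*C)*C - 13) = 8 + ((√2*√C)*C - 13) = 8 + (√2*C^(3/2) - 13) = 8 + (-13 + √2*C^(3/2)) = -5 + √2*C^(3/2))
1/(F(204) + D(-1*(-253), -43)) = 1/((-5 + √2*204^(3/2)) + (41 + (½)*(-43))) = 1/((-5 + √2*(408*√51)) + (41 - 43/2)) = 1/((-5 + 408*√102) + 39/2) = 1/(29/2 + 408*√102)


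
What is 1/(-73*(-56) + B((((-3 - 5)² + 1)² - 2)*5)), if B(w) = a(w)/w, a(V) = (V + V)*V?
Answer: 1/46318 ≈ 2.1590e-5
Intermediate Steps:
a(V) = 2*V² (a(V) = (2*V)*V = 2*V²)
B(w) = 2*w (B(w) = (2*w²)/w = 2*w)
1/(-73*(-56) + B((((-3 - 5)² + 1)² - 2)*5)) = 1/(-73*(-56) + 2*((((-3 - 5)² + 1)² - 2)*5)) = 1/(4088 + 2*((((-8)² + 1)² - 2)*5)) = 1/(4088 + 2*(((64 + 1)² - 2)*5)) = 1/(4088 + 2*((65² - 2)*5)) = 1/(4088 + 2*((4225 - 2)*5)) = 1/(4088 + 2*(4223*5)) = 1/(4088 + 2*21115) = 1/(4088 + 42230) = 1/46318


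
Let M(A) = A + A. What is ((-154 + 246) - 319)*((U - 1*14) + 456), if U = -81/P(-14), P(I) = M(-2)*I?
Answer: -5600317/56 ≈ -1.0001e+5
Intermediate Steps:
M(A) = 2*A
P(I) = -4*I (P(I) = (2*(-2))*I = -4*I)
U = -81/56 (U = -81/((-4*(-14))) = -81/56 ≈ -1.4464)
((-154 + 246) - 319)*((U - 1*14) + 456) = ((-154 + 246) - 319)*((-81/56 - 1*14) + 456) = (92 - 319)*((-81/56 - 14) + 456) = -227*(-865/56 + 456) = -227*24671/56 = -5600317/56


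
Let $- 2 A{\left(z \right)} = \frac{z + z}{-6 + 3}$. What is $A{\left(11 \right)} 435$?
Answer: $1595$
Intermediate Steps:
$A{\left(z \right)} = \frac{z}{3}$ ($A{\left(z \right)} = - \frac{\left(z + z\right) \frac{1}{-6 + 3}}{2} = - \frac{2 z \frac{1}{-3}}{2} = - \frac{2 z \left(- \frac{1}{3}\right)}{2} = - \frac{\left(- \frac{2}{3}\right) z}{2} = \frac{z}{3}$)
$A{\left(11 \right)} 435 = \frac{1}{3} \cdot 11 \cdot 435 = \frac{11}{3} \cdot 435 = 1595$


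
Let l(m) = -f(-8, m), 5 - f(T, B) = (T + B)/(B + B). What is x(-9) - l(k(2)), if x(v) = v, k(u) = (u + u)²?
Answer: -17/4 ≈ -4.2500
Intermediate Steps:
f(T, B) = 5 - (B + T)/(2*B) (f(T, B) = 5 - (T + B)/(B + B) = 5 - (B + T)/(2*B))
k(u) = 4*u² (k(u) = (2*u)² = 4*u²)
l(m) = -(8 + 9*m)/(2*m) (l(m) = -(-1*(-8) + 9*m)/(2*m) = -(8 + 9*m)/(2*m))
x(-9) - l(k(2)) = -9 - (-9/2 - 4/(4*2²)) = -9 - (-9/2 - 4/(4*4)) = -9 - (-9/2 - 4/16) = -9 - (-9/2 - 4*1/16) = -9 - (-9/2 - ¼) = -9 - 1*(-19/4) = -9 + 19/4 = -17/4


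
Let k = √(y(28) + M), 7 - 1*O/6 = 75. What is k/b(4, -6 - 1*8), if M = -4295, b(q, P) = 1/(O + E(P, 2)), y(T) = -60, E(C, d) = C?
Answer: -422*I*√4355 ≈ -27849.0*I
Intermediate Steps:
O = -408 (O = 42 - 6*75 = 42 - 450 = -408)
b(q, P) = 1/(-408 + P)
k = I*√4355 (k = √(-60 - 4295) = √(-4355) = I*√4355 ≈ 65.992*I)
k/b(4, -6 - 1*8) = (I*√4355)/(1/(-408 + (-6 - 1*8))) = (I*√4355)/(1/(-408 + (-6 - 8))) = (I*√4355)/(1/(-408 - 14)) = (I*√4355)/(1/(-422)) = (I*√4355)/(-1/422) = (I*√4355)*(-422) = -422*I*√4355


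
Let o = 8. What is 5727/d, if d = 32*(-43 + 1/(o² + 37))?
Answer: -578427/138944 ≈ -4.1630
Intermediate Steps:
d = -138944/101 (d = 32*(-43 + 1/(8² + 37)) = 32*(-43 + 1/(64 + 37)) = 32*(-43 + 1/101) = 32*(-4342/101) = -138944/101 ≈ -1375.7)
5727/d = 5727/(-138944/101) = 5727*(-101/138944) = -578427/138944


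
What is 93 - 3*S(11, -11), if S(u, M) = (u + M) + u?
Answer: 60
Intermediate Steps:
S(u, M) = M + 2*u (S(u, M) = (M + u) + u = M + 2*u)
93 - 3*S(11, -11) = 93 - 3*(-11 + 2*11) = 93 - 3*(-11 + 22) = 93 - 3*11 = 93 - 33 = 60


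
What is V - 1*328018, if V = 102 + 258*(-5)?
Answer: -329206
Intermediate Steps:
V = -1188 (V = 102 - 1290 = -1188)
V - 1*328018 = -1188 - 1*328018 = -1188 - 328018 = -329206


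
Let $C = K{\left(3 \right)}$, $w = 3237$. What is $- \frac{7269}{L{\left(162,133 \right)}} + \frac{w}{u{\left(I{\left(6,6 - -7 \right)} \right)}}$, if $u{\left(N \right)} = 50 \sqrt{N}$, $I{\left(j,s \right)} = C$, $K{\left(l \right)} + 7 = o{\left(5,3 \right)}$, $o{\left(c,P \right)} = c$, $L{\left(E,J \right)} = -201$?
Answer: $\frac{2423}{67} - \frac{3237 i \sqrt{2}}{100} \approx 36.164 - 45.778 i$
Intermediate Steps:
$K{\left(l \right)} = -2$ ($K{\left(l \right)} = -7 + 5 = -2$)
$C = -2$
$I{\left(j,s \right)} = -2$
$- \frac{7269}{L{\left(162,133 \right)}} + \frac{w}{u{\left(I{\left(6,6 - -7 \right)} \right)}} = - \frac{7269}{-201} + \frac{3237}{50 \sqrt{-2}} = \left(-7269\right) \left(- \frac{1}{201}\right) + \frac{3237}{50 i \sqrt{2}} = \frac{2423}{67} + \frac{3237}{50 i \sqrt{2}} = \frac{2423}{67} + 3237 \left(- \frac{i \sqrt{2}}{100}\right) = \frac{2423}{67} - \frac{3237 i \sqrt{2}}{100}$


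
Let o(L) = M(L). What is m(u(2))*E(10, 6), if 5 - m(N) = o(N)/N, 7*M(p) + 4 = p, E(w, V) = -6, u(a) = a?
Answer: -216/7 ≈ -30.857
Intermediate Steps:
M(p) = -4/7 + p/7
o(L) = -4/7 + L/7
m(N) = 5 - (-4/7 + N/7)/N
m(u(2))*E(10, 6) = ((2/7)*(2 + 17*2)/2)*(-6) = ((2/7)*(½)*(2 + 34))*(-6) = ((2/7)*(½)*36)*(-6) = (36/7)*(-6) = -216/7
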